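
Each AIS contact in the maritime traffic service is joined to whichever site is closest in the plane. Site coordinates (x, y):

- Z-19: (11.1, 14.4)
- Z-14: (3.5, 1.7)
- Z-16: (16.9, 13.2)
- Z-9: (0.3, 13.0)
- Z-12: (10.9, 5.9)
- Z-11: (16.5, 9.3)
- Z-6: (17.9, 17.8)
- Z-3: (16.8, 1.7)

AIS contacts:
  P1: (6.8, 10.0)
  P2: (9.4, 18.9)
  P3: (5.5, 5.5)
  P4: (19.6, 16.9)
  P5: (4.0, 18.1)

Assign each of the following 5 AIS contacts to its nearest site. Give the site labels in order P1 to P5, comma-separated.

P1 → Z-12 (d²=33.62)
P2 → Z-19 (d²=23.14)
P3 → Z-14 (d²=18.44)
P4 → Z-6 (d²=3.70)
P5 → Z-9 (d²=39.70)

Z-12, Z-19, Z-14, Z-6, Z-9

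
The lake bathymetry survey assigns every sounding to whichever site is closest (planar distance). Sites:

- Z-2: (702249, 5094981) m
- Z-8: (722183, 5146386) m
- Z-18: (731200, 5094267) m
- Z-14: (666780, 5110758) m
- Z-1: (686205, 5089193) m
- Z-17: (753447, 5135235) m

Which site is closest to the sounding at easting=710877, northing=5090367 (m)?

Z-2

Squared distances to each site:
Z-2: 95731380.000; Z-8: 3265953997.000; Z-18: 428234329.000; Z-14: 2360338290.000; Z-1: 610085860.000; Z-17: 3825342324.000.
Minimum at Z-2.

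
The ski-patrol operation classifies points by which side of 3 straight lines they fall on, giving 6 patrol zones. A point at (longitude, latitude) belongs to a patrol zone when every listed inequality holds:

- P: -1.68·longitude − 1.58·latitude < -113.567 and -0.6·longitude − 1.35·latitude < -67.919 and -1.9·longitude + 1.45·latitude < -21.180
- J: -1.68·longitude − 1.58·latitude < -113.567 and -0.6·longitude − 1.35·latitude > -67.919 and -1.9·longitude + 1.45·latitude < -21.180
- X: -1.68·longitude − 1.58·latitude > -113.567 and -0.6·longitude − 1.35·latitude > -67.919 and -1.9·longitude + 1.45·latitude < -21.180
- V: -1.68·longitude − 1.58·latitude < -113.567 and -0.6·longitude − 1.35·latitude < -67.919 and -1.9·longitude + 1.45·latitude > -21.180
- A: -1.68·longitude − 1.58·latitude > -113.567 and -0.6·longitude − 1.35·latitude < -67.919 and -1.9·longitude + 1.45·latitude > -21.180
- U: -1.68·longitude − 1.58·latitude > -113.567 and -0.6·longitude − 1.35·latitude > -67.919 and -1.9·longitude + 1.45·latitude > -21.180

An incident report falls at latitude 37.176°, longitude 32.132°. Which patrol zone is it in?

-1.68·32.132 − 1.58·37.176 = -112.720, which is > -113.567
-0.6·32.132 − 1.35·37.176 = -69.467, which is < -67.919
-1.9·32.132 + 1.45·37.176 = -7.146, which is > -21.180
This sign pattern matches A.

A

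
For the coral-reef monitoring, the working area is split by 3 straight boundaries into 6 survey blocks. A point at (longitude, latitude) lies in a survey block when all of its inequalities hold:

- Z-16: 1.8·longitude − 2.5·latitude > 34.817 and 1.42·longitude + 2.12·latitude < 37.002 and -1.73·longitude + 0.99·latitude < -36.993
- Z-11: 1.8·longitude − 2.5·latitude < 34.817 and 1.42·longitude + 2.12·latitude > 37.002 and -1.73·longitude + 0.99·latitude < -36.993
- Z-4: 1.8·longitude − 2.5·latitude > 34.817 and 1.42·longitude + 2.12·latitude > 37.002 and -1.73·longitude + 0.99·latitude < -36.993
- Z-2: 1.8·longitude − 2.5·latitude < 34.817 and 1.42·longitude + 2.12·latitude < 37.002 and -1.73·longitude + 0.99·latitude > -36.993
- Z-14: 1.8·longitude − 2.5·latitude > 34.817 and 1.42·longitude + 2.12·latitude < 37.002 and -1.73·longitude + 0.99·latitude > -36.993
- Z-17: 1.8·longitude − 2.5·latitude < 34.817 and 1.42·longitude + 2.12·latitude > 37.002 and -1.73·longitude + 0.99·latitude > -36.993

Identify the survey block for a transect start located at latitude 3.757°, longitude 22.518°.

1.8·22.518 − 2.5·3.757 = 31.140, which is < 34.817
1.42·22.518 + 2.12·3.757 = 39.940, which is > 37.002
-1.73·22.518 + 0.99·3.757 = -35.237, which is > -36.993
This sign pattern matches Z-17.

Z-17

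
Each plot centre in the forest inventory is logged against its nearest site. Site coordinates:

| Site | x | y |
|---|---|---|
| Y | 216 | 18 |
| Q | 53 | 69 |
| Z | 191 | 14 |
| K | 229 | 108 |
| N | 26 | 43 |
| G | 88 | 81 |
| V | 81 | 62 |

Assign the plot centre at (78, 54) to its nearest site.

Squared distances to each site:
Y: 20340.000; Q: 850.000; Z: 14369.000; K: 25717.000; N: 2825.000; G: 829.000; V: 73.000.
Minimum at V.

V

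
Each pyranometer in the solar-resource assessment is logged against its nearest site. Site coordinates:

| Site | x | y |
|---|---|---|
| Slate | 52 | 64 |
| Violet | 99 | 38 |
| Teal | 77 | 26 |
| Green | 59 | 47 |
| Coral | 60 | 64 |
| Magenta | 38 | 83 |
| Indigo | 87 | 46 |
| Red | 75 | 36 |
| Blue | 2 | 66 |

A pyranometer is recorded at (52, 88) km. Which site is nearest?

Squared distances to each site:
Slate: 576.000; Violet: 4709.000; Teal: 4469.000; Green: 1730.000; Coral: 640.000; Magenta: 221.000; Indigo: 2989.000; Red: 3233.000; Blue: 2984.000.
Minimum at Magenta.

Magenta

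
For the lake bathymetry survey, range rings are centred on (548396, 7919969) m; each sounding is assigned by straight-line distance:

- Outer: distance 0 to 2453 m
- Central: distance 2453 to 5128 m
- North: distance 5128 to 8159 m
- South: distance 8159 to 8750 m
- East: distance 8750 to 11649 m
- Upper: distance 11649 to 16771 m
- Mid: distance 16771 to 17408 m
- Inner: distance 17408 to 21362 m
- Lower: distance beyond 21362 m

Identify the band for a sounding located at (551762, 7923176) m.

Distance = √((551762−548396)² + (7923176−7919969)²) = √(11329956.000 + 10284849.000) = 4649.173 m.
2453 ≤ 4649.173 < 5128 → Central.

Central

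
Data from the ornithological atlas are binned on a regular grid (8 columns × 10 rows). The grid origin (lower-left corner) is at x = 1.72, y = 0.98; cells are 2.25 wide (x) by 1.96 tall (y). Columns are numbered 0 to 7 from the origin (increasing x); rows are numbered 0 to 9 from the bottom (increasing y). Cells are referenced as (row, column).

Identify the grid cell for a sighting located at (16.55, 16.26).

(7, 6)

Column index: ⌊(16.55 − 1.72) / 2.25⌋ = ⌊6.591⌋ = 6
Row offset from origin: ⌊(16.26 − 0.98) / 1.96⌋ = ⌊7.796⌋ = 7 → row 7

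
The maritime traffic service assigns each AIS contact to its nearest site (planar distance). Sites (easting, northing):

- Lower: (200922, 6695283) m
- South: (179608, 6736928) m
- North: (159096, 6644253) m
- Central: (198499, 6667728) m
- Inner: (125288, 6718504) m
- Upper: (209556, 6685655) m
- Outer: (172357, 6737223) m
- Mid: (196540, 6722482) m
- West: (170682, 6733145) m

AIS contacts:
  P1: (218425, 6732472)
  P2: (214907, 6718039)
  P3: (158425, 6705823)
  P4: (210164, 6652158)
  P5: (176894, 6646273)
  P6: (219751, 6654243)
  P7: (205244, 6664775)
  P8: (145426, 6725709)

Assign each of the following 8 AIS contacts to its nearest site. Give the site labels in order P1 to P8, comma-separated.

Mid, Mid, West, Central, North, Central, Central, Inner

P1 → Mid (d²=578753325.00)
P2 → Mid (d²=357086938.00)
P3 → West (d²=896725733.00)
P4 → Central (d²=378497125.00)
P5 → North (d²=320849204.00)
P6 → Central (d²=633492729.00)
P7 → Central (d²=54215234.00)
P8 → Inner (d²=457451069.00)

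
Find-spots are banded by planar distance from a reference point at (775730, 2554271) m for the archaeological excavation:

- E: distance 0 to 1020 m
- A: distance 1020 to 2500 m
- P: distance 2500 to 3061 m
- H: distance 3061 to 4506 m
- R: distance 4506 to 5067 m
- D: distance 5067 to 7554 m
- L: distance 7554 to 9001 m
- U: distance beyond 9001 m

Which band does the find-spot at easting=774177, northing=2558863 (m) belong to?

Distance = √((774177−775730)² + (2558863−2554271)²) = √(2411809.000 + 21086464.000) = 4847.502 m.
4506 ≤ 4847.502 < 5067 → R.

R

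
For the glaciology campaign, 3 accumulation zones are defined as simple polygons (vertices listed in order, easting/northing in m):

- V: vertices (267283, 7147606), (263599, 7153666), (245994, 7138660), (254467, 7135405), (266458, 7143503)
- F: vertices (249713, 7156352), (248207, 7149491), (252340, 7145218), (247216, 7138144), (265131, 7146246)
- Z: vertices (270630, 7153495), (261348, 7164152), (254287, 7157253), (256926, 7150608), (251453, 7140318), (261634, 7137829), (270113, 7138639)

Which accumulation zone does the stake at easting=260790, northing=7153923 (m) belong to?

Z

Cast a ray rightward from (260790, 7153923). For each polygon, the edges (by vertex number in listed order) whose endpoints lie on opposite sides of northing = 7153923, where each meets that height, and whether that is right or left of the point:
V: no edge straddles that height → 0 crossings.
F: 1–2 at easting≈249179.8 (left), 5–1 at easting≈253418.8 (left) → 0 crossings.
Z: 1–2 at easting≈270257.2 (right), 3–4 at easting≈255609.5 (left) → 1 crossing.
Only Z has an odd count, so the point is inside Z.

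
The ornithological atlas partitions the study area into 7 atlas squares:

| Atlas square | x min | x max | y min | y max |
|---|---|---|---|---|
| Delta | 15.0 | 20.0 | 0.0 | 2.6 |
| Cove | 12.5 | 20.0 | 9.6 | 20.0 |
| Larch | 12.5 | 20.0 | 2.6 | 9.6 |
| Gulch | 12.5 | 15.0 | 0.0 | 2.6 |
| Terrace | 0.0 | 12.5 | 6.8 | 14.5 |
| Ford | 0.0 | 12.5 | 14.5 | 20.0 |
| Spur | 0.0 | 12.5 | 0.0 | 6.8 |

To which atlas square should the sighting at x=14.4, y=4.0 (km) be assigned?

The point has x = 14.4 and y = 4.0.
Only Larch satisfies 12.5 ≤ x ≤ 20.0 and 2.6 ≤ y ≤ 9.6.

Larch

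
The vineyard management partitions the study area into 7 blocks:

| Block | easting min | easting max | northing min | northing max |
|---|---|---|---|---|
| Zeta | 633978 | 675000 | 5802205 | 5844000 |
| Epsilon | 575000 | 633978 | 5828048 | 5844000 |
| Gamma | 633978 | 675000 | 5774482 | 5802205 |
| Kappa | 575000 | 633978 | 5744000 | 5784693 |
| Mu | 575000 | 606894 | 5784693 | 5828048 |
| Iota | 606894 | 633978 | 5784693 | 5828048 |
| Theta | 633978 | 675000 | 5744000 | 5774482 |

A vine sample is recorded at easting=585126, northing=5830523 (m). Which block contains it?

The point has easting = 585126 and northing = 5830523.
Only Epsilon satisfies 575000 ≤ easting ≤ 633978 and 5828048 ≤ northing ≤ 5844000.

Epsilon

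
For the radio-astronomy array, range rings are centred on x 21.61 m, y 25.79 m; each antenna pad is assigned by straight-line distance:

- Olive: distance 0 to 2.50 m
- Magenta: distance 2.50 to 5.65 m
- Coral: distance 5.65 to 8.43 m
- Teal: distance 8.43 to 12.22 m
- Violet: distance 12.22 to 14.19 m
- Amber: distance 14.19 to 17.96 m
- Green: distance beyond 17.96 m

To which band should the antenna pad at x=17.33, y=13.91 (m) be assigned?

Distance = √((17.33−21.61)² + (13.91−25.79)²) = √(18.318 + 141.134) = 12.627 m.
12.22 ≤ 12.627 < 14.19 → Violet.

Violet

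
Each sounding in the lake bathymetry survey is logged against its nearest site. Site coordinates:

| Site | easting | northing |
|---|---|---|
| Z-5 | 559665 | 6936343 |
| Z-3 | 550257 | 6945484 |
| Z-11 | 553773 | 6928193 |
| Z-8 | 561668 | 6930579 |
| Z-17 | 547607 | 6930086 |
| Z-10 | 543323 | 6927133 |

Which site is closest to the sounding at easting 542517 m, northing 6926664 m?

Z-10

Squared distances to each site:
Z-5: 387736945.000; Z-3: 414100000.000; Z-11: 129035377.000; Z-8: 382088026.000; Z-17: 37618184.000; Z-10: 869597.000.
Minimum at Z-10.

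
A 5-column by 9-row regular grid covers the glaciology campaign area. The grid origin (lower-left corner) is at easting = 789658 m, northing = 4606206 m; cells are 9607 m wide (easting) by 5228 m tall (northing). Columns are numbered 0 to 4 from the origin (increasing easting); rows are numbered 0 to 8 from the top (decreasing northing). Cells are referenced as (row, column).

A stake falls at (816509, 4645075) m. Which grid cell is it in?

(1, 2)

Column index: ⌊(816509 − 789658) / 9607⌋ = ⌊2.795⌋ = 2
Row offset from origin: ⌊(4645075 − 4606206) / 5228⌋ = ⌊7.435⌋ = 7 → row 1 (counted from top)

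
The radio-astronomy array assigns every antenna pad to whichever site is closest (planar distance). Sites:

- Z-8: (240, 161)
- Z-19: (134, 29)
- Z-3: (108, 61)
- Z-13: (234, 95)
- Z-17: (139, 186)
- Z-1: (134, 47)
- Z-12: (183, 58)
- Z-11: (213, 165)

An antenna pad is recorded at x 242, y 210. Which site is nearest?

Z-8

Squared distances to each site:
Z-8: 2405.000; Z-19: 44425.000; Z-3: 40157.000; Z-13: 13289.000; Z-17: 11185.000; Z-1: 38233.000; Z-12: 26585.000; Z-11: 2866.000.
Minimum at Z-8.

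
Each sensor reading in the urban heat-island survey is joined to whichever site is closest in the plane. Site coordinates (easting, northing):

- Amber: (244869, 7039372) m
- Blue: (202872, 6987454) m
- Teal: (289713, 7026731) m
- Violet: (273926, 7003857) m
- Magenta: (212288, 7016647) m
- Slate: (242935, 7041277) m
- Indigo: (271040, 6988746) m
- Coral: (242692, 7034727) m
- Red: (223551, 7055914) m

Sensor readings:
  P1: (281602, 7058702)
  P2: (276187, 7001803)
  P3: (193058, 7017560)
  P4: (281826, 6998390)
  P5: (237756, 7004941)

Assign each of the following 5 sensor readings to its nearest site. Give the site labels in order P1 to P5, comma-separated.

P1 → Teal (d²=1087933162.00)
P2 → Violet (d²=9331037.00)
P3 → Magenta (d²=370626469.00)
P4 → Violet (d²=92298089.00)
P5 → Magenta (d²=785649460.00)

Teal, Violet, Magenta, Violet, Magenta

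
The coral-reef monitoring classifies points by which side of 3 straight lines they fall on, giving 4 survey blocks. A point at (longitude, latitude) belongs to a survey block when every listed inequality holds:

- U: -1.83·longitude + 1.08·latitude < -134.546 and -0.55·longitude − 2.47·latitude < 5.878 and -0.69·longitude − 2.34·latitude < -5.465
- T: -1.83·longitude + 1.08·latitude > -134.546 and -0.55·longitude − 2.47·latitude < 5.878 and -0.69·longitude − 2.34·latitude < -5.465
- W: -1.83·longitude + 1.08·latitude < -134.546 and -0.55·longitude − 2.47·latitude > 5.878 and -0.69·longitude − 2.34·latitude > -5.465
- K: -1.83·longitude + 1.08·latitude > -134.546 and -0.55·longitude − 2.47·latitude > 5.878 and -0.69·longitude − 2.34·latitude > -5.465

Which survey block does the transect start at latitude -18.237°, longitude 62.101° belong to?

-1.83·62.101 + 1.08·-18.237 = -133.341, which is > -134.546
-0.55·62.101 − 2.47·-18.237 = 10.890, which is > 5.878
-0.69·62.101 − 2.34·-18.237 = -0.175, which is > -5.465
This sign pattern matches K.

K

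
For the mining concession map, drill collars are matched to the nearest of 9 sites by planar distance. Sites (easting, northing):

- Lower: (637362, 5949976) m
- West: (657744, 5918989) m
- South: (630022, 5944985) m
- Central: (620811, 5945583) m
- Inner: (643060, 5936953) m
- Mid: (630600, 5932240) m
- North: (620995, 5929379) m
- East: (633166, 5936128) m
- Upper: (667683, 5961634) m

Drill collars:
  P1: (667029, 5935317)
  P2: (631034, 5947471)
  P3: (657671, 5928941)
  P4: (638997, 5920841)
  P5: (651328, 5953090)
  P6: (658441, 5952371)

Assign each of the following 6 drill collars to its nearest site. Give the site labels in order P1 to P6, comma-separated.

P1 → West (d²=352814809.00)
P2 → South (d²=7204340.00)
P3 → West (d²=99047633.00)
P4 → Mid (d²=200446810.00)
P5 → Lower (d²=204746152.00)
P6 → Upper (d²=171217733.00)

West, South, West, Mid, Lower, Upper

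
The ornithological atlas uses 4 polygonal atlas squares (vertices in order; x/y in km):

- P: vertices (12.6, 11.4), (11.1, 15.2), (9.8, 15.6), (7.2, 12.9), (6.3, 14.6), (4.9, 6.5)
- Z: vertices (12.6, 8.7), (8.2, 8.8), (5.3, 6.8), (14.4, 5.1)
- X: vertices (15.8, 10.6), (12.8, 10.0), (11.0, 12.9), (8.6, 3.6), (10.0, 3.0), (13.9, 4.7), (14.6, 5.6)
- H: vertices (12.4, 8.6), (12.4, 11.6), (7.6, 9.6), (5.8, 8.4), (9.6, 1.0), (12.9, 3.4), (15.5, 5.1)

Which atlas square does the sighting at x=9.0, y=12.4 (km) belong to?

P

Cast a ray rightward from (9.0, 12.4). For each polygon, the edges (by vertex number in listed order) whose endpoints lie on opposite sides of y = 12.4, where each meets that height, and whether that is right or left of the point:
P: 1–2 at x≈12.21 (right), 5–6 at x≈5.92 (left) → 1 crossing.
Z: no edge straddles that height → 0 crossings.
X: 2–3 at x≈11.31 (right), 3–4 at x≈10.87 (right) → 2 crossings.
H: no edge straddles that height → 0 crossings.
Only P has an odd count, so the point is inside P.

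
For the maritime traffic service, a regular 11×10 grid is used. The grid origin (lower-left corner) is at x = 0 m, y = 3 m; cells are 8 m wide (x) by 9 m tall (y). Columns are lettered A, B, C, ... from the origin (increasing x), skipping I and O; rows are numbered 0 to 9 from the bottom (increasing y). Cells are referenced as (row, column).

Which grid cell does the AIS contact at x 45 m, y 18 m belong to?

Column index: ⌊(45 − 0) / 8⌋ = ⌊5.625⌋ = 5 → column F
Row offset from origin: ⌊(18 − 3) / 9⌋ = ⌊1.667⌋ = 1 → row 1

(1, F)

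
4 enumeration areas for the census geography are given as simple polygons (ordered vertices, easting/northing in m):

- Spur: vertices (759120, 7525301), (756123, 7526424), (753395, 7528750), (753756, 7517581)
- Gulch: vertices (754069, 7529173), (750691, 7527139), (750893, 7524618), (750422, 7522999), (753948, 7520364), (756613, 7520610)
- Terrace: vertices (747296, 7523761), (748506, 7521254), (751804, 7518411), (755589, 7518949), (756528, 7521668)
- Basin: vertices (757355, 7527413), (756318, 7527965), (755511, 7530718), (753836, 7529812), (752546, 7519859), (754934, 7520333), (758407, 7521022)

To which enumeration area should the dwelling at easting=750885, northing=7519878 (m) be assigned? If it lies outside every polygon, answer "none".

Terrace

Cast a ray rightward from (750885, 7519878). For each polygon, the edges (by vertex number in listed order) whose endpoints lie on opposite sides of northing = 7519878, where each meets that height, and whether that is right or left of the point:
Spur: 3–4 at easting≈753681.8 (right), 4–1 at easting≈755352.0 (right) → 2 crossings.
Gulch: no edge straddles that height → 0 crossings.
Terrace: 2–3 at easting≈750102.2 (left), 4–5 at easting≈755909.8 (right) → 1 crossing.
Basin: 4–5 at easting≈752548.5 (right), 5–6 at easting≈752641.7 (right) → 2 crossings.
Only Terrace has an odd count, so the point is inside Terrace.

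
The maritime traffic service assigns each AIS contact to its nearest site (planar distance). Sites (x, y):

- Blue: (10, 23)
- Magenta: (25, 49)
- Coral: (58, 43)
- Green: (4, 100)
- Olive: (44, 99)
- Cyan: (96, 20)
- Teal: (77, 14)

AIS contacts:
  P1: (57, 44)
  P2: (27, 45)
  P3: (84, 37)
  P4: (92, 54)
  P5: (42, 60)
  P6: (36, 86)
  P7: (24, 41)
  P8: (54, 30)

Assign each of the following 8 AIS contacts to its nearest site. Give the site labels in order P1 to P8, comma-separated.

Coral, Magenta, Cyan, Cyan, Magenta, Olive, Magenta, Coral

P1 → Coral (d²=2.00)
P2 → Magenta (d²=20.00)
P3 → Cyan (d²=433.00)
P4 → Cyan (d²=1172.00)
P5 → Magenta (d²=410.00)
P6 → Olive (d²=233.00)
P7 → Magenta (d²=65.00)
P8 → Coral (d²=185.00)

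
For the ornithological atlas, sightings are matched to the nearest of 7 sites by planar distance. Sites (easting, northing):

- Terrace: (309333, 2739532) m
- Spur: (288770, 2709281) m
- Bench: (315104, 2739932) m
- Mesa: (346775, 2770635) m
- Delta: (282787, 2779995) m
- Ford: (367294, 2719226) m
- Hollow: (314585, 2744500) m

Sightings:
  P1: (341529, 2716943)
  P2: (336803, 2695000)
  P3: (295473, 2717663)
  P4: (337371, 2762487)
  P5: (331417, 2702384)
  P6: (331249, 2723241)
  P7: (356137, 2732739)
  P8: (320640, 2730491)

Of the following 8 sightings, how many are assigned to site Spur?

1

P1 → Ford
P2 → Ford
P3 → Spur
P4 → Mesa
P5 → Ford
P6 → Bench
P7 → Ford
P8 → Bench
1 of the 8 goes to Spur.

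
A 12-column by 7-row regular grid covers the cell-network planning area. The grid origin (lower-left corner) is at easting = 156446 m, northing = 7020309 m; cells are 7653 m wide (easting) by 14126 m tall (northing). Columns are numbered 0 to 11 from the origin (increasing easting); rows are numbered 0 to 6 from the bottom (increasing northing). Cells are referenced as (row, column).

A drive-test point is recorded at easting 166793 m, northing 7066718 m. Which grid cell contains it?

Column index: ⌊(166793 − 156446) / 7653⌋ = ⌊1.352⌋ = 1
Row offset from origin: ⌊(7066718 − 7020309) / 14126⌋ = ⌊3.285⌋ = 3 → row 3

(3, 1)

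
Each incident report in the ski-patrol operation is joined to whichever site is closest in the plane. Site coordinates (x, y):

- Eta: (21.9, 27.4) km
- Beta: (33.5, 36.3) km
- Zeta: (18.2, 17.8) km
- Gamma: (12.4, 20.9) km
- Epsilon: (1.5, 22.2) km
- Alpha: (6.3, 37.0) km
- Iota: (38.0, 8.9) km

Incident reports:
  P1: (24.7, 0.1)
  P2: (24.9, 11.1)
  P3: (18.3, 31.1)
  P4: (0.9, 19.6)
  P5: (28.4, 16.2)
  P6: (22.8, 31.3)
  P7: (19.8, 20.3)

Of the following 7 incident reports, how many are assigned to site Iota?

1

P1 → Iota
P2 → Zeta
P3 → Eta
P4 → Epsilon
P5 → Zeta
P6 → Eta
P7 → Zeta
1 of the 7 goes to Iota.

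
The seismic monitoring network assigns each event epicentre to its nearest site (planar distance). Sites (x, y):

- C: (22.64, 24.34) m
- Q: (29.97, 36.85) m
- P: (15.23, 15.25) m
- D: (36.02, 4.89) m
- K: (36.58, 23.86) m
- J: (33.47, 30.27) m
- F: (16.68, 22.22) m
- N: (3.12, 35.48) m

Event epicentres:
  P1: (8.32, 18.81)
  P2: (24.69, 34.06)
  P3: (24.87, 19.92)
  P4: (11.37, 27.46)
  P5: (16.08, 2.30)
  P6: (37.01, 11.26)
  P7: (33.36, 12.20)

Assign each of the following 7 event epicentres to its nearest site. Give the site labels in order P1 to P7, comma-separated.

P1 → P (d²=60.42)
P2 → Q (d²=35.66)
P3 → C (d²=24.51)
P4 → F (d²=55.65)
P5 → P (d²=168.42)
P6 → D (d²=41.56)
P7 → D (d²=60.51)

P, Q, C, F, P, D, D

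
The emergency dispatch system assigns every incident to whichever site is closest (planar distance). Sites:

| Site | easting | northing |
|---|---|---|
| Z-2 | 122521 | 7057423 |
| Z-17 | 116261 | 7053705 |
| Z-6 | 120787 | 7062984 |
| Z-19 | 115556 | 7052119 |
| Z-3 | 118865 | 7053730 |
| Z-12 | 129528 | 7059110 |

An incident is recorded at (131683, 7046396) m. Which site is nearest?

Squared distances to each site:
Z-2: 205536973.000; Z-17: 291259565.000; Z-6: 393884560.000; Z-19: 292832858.000; Z-3: 218088680.000; Z-12: 166289821.000.
Minimum at Z-12.

Z-12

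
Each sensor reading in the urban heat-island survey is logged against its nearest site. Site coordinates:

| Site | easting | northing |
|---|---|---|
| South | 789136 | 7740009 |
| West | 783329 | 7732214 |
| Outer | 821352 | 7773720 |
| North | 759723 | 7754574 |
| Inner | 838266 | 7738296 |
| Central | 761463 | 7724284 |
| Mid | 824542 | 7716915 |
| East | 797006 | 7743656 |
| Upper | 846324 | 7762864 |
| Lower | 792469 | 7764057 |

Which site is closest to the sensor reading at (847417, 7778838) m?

Upper

Squared distances to each site:
South: 4904366202.000; West: 6281069120.000; Outer: 705578149.000; North: 8278979332.000; Inner: 1727394565.000; Central: 10364229032.000; Mid: 4357723554.000; East: 3779042045.000; Upper: 256363325.000; Lower: 3237760665.000.
Minimum at Upper.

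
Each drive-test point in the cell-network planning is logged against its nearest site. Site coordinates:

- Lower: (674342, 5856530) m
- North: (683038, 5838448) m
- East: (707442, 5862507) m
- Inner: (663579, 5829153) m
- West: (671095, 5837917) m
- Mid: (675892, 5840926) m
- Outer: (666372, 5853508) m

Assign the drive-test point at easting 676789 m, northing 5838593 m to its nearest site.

Squared distances to each site:
Lower: 327723778.000; North: 39071026.000; East: 1511485805.000; Inner: 263617700.000; West: 32878612.000; Mid: 6247498.000; Outer: 330971114.000.
Minimum at Mid.

Mid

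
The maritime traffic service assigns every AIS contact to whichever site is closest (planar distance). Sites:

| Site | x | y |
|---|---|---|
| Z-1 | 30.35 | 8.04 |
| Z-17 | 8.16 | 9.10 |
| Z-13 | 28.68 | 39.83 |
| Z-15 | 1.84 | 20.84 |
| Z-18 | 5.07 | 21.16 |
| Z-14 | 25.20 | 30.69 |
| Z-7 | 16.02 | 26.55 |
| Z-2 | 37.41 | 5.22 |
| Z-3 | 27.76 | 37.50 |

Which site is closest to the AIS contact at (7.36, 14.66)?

Squared distances to each site:
Z-1: 572.365; Z-17: 31.554; Z-13: 1088.071; Z-15: 68.663; Z-18: 47.494; Z-14: 575.226; Z-7: 216.368; Z-2: 992.116; Z-3: 937.826.
Minimum at Z-17.

Z-17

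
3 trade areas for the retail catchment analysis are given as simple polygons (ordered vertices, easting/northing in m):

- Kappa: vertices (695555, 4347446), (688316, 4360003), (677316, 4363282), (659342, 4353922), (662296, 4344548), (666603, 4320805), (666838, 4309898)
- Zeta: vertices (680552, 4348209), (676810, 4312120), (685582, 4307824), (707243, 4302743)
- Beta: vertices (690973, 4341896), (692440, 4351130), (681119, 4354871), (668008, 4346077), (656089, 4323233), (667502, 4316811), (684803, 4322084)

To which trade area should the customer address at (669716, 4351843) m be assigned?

Cast a ray rightward from (669716, 4351843). For each polygon, the edges (by vertex number in listed order) whose endpoints lie on opposite sides of northing = 4351843, where each meets that height, and whether that is right or left of the point:
Kappa: 1–2 at easting≈693020.2 (right), 4–5 at easting≈659997.1 (left) → 1 crossing.
Zeta: no edge straddles that height → 0 crossings.
Beta: 2–3 at easting≈690282.3 (right), 3–4 at easting≈676604.5 (right) → 2 crossings.
Only Kappa has an odd count, so the point is inside Kappa.

Kappa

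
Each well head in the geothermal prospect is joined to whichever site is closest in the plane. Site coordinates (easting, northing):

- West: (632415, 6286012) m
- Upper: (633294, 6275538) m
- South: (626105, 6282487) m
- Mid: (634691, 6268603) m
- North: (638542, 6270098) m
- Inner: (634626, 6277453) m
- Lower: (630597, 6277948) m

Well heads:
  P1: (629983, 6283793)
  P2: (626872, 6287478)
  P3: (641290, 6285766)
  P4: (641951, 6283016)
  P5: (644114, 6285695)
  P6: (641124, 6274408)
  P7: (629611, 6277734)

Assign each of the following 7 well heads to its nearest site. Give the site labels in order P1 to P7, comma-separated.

West, South, West, Inner, West, North, Lower

P1 → West (d²=10838585.00)
P2 → South (d²=25498370.00)
P3 → West (d²=78826141.00)
P4 → Inner (d²=84602594.00)
P5 → West (d²=136967090.00)
P6 → North (d²=25242824.00)
P7 → Lower (d²=1017992.00)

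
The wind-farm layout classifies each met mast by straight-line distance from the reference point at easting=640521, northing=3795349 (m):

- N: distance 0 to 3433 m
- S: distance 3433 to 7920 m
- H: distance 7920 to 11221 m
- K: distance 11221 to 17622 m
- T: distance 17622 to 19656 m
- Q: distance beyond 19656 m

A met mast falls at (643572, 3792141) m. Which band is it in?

S

Distance = √((643572−640521)² + (3792141−3795349)²) = √(9308601.000 + 10291264.000) = 4427.173 m.
3433 ≤ 4427.173 < 7920 → S.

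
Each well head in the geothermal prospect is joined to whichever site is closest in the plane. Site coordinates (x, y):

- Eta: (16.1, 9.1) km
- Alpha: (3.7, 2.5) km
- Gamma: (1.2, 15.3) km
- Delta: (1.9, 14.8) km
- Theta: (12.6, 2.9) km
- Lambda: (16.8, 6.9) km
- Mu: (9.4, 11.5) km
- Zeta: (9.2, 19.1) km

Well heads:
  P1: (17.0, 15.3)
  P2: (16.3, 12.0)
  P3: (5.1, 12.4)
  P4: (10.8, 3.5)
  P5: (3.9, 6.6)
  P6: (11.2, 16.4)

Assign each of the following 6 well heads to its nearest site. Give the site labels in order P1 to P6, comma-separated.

Eta, Eta, Delta, Theta, Alpha, Zeta

P1 → Eta (d²=39.25)
P2 → Eta (d²=8.45)
P3 → Delta (d²=16.00)
P4 → Theta (d²=3.60)
P5 → Alpha (d²=16.85)
P6 → Zeta (d²=11.29)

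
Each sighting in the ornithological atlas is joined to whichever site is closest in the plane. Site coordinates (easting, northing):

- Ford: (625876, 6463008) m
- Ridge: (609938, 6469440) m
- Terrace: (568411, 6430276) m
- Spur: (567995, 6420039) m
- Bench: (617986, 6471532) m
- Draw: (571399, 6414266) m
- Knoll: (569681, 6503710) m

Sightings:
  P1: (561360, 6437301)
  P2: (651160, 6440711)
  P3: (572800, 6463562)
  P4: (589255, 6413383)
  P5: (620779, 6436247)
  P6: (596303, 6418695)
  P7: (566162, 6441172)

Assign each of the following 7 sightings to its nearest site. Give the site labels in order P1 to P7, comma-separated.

Terrace, Ford, Terrace, Draw, Ford, Draw, Terrace

P1 → Terrace (d²=99067226.00)
P2 → Ford (d²=1136436865.00)
P3 → Terrace (d²=1127221117.00)
P4 → Draw (d²=319616425.00)
P5 → Ford (d²=742130530.00)
P6 → Draw (d²=639825257.00)
P7 → Terrace (d²=123780817.00)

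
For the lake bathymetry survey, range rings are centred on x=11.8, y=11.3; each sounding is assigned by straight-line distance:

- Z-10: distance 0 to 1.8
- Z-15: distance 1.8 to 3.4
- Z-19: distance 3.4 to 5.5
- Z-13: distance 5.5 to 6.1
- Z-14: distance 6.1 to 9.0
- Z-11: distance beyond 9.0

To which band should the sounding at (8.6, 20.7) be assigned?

Distance = √((8.6−11.8)² + (20.7−11.3)²) = √(10.240 + 88.360) = 9.930.
9.0 ≤ 9.930 < ∞ → Z-11.

Z-11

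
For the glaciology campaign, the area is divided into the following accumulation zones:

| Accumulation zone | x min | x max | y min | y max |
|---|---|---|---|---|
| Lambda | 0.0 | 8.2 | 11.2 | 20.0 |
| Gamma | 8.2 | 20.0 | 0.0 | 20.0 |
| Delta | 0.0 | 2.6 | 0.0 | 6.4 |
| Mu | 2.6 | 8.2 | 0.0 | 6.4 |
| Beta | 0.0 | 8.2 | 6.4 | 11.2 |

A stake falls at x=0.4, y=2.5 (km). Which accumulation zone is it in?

The point has x = 0.4 and y = 2.5.
Only Delta satisfies 0.0 ≤ x ≤ 2.6 and 0.0 ≤ y ≤ 6.4.

Delta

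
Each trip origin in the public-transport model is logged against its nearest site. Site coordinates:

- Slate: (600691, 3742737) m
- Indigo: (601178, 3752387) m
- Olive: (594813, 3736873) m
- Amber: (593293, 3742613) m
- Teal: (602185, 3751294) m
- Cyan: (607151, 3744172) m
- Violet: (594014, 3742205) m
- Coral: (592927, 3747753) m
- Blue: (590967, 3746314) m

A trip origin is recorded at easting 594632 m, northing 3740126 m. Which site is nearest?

Violet

Squared distances to each site:
Slate: 43528802.000; Indigo: 193182237.000; Olive: 10614770.000; Amber: 7978090.000; Teal: 181772033.000; Cyan: 173095477.000; Violet: 4704165.000; Coral: 61078154.000; Blue: 51723569.000.
Minimum at Violet.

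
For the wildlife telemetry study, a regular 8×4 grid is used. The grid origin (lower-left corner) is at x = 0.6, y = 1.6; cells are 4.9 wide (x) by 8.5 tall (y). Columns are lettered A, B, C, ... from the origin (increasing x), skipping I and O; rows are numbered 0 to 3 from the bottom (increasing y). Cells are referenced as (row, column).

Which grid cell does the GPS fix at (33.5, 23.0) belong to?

(2, G)

Column index: ⌊(33.5 − 0.6) / 4.9⌋ = ⌊6.714⌋ = 6 → column G
Row offset from origin: ⌊(23.0 − 1.6) / 8.5⌋ = ⌊2.518⌋ = 2 → row 2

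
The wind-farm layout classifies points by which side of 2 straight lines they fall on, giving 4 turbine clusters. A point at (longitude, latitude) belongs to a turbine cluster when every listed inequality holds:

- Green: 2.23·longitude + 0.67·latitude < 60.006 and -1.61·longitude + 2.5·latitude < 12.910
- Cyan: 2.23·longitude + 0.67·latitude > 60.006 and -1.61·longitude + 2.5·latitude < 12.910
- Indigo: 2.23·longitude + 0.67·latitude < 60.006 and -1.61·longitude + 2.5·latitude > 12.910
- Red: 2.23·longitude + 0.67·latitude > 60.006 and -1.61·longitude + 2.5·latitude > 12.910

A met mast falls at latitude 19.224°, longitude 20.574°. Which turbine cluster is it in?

Indigo

2.23·20.574 + 0.67·19.224 = 58.760, which is < 60.006
-1.61·20.574 + 2.5·19.224 = 14.936, which is > 12.910
This sign pattern matches Indigo.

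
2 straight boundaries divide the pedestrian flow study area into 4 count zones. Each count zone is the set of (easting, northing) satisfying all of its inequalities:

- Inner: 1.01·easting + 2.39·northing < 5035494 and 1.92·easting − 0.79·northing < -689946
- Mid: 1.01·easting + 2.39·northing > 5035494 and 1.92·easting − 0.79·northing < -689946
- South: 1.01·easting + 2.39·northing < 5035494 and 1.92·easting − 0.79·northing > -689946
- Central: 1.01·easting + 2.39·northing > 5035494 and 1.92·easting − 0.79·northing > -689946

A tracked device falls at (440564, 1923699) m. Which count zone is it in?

1.01·440564 + 2.39·1923699 = 5042610.250, which is > 5035494
1.92·440564 − 0.79·1923699 = -673839.330, which is > -689946
This sign pattern matches Central.

Central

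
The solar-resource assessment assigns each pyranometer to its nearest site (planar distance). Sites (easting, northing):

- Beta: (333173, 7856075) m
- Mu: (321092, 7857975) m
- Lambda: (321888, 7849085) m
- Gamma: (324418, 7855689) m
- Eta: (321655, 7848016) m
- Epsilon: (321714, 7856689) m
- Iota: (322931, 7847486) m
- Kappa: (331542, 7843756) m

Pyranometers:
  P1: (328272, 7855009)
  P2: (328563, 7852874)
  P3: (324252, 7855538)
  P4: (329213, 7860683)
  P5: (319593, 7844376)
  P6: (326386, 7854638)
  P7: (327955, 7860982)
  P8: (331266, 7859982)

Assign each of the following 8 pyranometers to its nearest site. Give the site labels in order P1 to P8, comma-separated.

Gamma, Gamma, Gamma, Beta, Eta, Gamma, Gamma, Beta

P1 → Gamma (d²=15315716.00)
P2 → Gamma (d²=25105250.00)
P3 → Gamma (d²=50357.00)
P4 → Beta (d²=36915264.00)
P5 → Eta (d²=17501444.00)
P6 → Gamma (d²=4977625.00)
P7 → Gamma (d²=40526218.00)
P8 → Beta (d²=18901298.00)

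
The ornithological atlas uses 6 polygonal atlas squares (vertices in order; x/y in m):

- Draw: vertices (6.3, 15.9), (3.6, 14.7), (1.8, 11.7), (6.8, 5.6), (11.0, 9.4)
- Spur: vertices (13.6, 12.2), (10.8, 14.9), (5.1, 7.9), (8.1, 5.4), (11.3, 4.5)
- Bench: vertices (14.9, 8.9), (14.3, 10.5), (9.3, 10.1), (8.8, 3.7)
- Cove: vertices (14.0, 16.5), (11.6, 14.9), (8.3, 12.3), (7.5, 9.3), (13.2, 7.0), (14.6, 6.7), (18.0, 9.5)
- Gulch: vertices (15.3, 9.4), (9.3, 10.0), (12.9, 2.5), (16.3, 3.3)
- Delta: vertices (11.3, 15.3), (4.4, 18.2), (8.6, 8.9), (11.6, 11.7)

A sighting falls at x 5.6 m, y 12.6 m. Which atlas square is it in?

Cast a ray rightward from (5.6, 12.6). For each polygon, the edges (by vertex number in listed order) whose endpoints lie on opposite sides of y = 12.6, where each meets that height, and whether that is right or left of the point:
Draw: 2–3 at x≈2.34 (left), 5–1 at x≈8.69 (right) → 1 crossing.
Spur: 1–2 at x≈13.19 (right), 2–3 at x≈8.93 (right) → 2 crossings.
Bench: no edge straddles that height → 0 crossings.
Cove: 2–3 at x≈8.68 (right), 7–1 at x≈16.23 (right) → 2 crossings.
Gulch: no edge straddles that height → 0 crossings.
Delta: 2–3 at x≈6.93 (right), 4–1 at x≈11.53 (right) → 2 crossings.
Only Draw has an odd count, so the point is inside Draw.

Draw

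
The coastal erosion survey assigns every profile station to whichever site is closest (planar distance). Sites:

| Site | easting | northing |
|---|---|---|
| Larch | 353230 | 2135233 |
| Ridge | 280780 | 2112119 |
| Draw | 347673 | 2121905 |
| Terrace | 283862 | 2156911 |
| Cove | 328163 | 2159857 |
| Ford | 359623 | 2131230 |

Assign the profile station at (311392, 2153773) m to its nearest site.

Squared distances to each site:
Larch: 2094149844.000; Ridge: 2672150260.000; Draw: 2331880385.000; Terrace: 767747944.000; Cove: 318281497.000; Ford: 2834416210.000.
Minimum at Cove.

Cove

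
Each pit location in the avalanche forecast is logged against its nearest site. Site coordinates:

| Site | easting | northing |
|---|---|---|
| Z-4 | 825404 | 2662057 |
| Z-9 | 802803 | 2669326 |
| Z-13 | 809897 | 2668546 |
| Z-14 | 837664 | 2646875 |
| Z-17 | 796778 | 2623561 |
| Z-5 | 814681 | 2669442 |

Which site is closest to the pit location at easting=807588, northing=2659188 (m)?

Squared distances to each site:
Z-4: 325641017.000; Z-9: 125675269.000; Z-13: 92903645.000; Z-14: 1056175745.000; Z-17: 1386139229.000; Z-5: 155455165.000.
Minimum at Z-13.

Z-13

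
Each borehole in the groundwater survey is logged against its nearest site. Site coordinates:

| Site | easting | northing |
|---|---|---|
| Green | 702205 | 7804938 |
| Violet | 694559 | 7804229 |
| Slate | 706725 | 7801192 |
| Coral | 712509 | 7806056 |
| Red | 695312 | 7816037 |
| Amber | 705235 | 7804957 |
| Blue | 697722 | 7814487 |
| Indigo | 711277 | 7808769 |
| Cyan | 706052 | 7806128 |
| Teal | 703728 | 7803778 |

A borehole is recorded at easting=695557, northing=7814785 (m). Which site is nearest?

Squared distances to each site:
Green: 141159313.000; Violet: 112425140.000; Slate: 309493873.000; Coral: 363565745.000; Red: 1627529.000; Amber: 190253268.000; Blue: 4776029.000; Indigo: 283310656.000; Cyan: 185088674.000; Teal: 187919290.000.
Minimum at Red.

Red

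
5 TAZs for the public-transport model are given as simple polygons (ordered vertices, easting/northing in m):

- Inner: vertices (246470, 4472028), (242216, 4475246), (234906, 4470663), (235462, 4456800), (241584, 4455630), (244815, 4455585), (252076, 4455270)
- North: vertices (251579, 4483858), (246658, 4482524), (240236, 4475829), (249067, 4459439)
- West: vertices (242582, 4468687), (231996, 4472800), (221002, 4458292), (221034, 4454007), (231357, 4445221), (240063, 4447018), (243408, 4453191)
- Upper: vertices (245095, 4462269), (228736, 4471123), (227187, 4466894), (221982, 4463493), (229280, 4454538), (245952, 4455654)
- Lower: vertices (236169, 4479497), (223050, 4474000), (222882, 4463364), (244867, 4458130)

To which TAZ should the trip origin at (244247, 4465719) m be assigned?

Cast a ray rightward from (244247, 4465719). For each polygon, the edges (by vertex number in listed order) whose endpoints lie on opposite sides of northing = 4465719, where each meets that height, and whether that is right or left of the point:
Inner: 3–4 at easting≈235104.3 (left), 7–1 at easting≈248580.5 (right) → 1 crossing.
North: 3–4 at easting≈245683.3 (right), 4–1 at easting≈249713.0 (right) → 2 crossings.
West: 2–3 at easting≈226630.1 (left), 7–1 at easting≈242740.2 (left) → 0 crossings.
Upper: 1–2 at easting≈238720.6 (left), 3–4 at easting≈225388.7 (left) → 0 crossings.
Lower: 2–3 at easting≈222919.2 (left), 4–1 at easting≈241777.7 (left) → 0 crossings.
Only Inner has an odd count, so the point is inside Inner.

Inner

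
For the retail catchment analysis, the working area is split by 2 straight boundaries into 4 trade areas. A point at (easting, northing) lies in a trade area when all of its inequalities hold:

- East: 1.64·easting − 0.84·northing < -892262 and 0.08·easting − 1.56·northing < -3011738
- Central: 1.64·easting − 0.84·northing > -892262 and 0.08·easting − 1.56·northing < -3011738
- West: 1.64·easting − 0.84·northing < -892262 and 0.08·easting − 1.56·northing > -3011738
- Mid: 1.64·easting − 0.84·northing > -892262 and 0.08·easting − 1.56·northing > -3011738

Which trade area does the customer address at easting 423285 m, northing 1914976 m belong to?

West

1.64·423285 − 0.84·1914976 = -914392.440, which is < -892262
0.08·423285 − 1.56·1914976 = -2953499.760, which is > -3011738
This sign pattern matches West.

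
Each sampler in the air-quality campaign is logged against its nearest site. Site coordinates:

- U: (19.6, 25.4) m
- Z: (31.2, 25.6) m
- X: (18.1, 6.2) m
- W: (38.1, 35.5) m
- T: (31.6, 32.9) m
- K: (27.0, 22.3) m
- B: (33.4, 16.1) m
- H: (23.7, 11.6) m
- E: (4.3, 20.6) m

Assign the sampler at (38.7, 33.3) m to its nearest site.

Squared distances to each site:
U: 427.220; Z: 115.540; X: 1158.770; W: 5.200; T: 50.570; K: 257.890; B: 323.930; H: 695.890; E: 1344.650.
Minimum at W.

W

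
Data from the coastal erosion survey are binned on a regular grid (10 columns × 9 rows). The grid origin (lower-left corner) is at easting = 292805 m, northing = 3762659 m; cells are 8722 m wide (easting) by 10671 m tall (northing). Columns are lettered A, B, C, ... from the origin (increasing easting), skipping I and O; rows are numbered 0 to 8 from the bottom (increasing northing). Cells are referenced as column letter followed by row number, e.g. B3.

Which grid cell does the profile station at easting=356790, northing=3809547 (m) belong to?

Column index: ⌊(356790 − 292805) / 8722⌋ = ⌊7.336⌋ = 7 → column H
Row offset from origin: ⌊(3809547 − 3762659) / 10671⌋ = ⌊4.394⌋ = 4 → row 4

H4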